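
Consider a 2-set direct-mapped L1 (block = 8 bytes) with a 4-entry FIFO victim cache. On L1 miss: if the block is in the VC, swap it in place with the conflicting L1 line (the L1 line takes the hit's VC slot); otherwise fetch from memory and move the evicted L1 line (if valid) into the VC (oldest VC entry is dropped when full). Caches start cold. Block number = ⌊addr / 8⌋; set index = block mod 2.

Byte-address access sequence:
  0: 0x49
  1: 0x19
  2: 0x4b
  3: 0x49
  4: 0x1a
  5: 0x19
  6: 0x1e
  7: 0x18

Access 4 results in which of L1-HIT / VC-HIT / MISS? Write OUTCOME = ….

#0 0x49→b9/s1 MISS; vc=[]
#1 0x19→b3/s1 MISS; vc=[9]
#2 0x4b→b9/s1 VC-HIT; vc=[3]
#3 0x49→b9/s1 L1-HIT; vc=[3]
#4 0x1a→b3/s1 VC-HIT; vc=[9]
#5 0x19→b3/s1 L1-HIT; vc=[9]
#6 0x1e→b3/s1 L1-HIT; vc=[9]
#7 0x18→b3/s1 L1-HIT; vc=[9]

OUTCOME = VC-HIT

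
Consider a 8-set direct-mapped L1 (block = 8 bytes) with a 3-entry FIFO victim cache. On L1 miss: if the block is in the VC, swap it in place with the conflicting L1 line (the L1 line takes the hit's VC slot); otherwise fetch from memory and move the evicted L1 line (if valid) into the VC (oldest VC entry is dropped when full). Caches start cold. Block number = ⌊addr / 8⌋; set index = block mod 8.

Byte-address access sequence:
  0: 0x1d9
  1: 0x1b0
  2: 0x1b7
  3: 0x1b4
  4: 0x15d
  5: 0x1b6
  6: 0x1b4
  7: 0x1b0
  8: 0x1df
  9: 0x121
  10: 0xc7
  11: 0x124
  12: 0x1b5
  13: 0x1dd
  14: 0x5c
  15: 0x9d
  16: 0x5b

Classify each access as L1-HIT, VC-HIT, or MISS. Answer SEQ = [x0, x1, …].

SEQ = [MISS, MISS, L1-HIT, L1-HIT, MISS, L1-HIT, L1-HIT, L1-HIT, VC-HIT, MISS, MISS, L1-HIT, L1-HIT, L1-HIT, MISS, MISS, VC-HIT]

  [0] addr=0x1d9 blk=59 s=3: MISS | VC []
  [1] addr=0x1b0 blk=54 s=6: MISS | VC []
  [2] addr=0x1b7 blk=54 s=6: L1-HIT | VC []
  [3] addr=0x1b4 blk=54 s=6: L1-HIT | VC []
  [4] addr=0x15d blk=43 s=3: MISS | VC [59]
  [5] addr=0x1b6 blk=54 s=6: L1-HIT | VC [59]
  [6] addr=0x1b4 blk=54 s=6: L1-HIT | VC [59]
  [7] addr=0x1b0 blk=54 s=6: L1-HIT | VC [59]
  [8] addr=0x1df blk=59 s=3: VC-HIT | VC [43]
  [9] addr=0x121 blk=36 s=4: MISS | VC [43]
  [10] addr=0xc7 blk=24 s=0: MISS | VC [43]
  [11] addr=0x124 blk=36 s=4: L1-HIT | VC [43]
  [12] addr=0x1b5 blk=54 s=6: L1-HIT | VC [43]
  [13] addr=0x1dd blk=59 s=3: L1-HIT | VC [43]
  [14] addr=0x5c blk=11 s=3: MISS | VC [43, 59]
  [15] addr=0x9d blk=19 s=3: MISS | VC [43, 59, 11]
  [16] addr=0x5b blk=11 s=3: VC-HIT | VC [43, 59, 19]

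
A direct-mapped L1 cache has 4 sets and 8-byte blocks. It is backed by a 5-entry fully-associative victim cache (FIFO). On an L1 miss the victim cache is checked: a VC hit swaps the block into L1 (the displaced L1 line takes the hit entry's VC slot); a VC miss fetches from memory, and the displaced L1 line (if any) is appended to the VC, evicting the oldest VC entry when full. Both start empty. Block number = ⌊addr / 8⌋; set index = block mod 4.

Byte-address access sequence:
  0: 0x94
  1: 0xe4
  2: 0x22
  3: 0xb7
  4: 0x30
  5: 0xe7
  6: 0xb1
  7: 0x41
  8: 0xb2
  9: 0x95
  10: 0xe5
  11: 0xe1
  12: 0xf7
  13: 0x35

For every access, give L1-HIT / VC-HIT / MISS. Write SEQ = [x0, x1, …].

0: 0x94 (blk 18, set 2) → MISS  vc=[]
1: 0xe4 (blk 28, set 0) → MISS  vc=[]
2: 0x22 (blk 4, set 0) → MISS  vc=[28]
3: 0xb7 (blk 22, set 2) → MISS  vc=[28, 18]
4: 0x30 (blk 6, set 2) → MISS  vc=[28, 18, 22]
5: 0xe7 (blk 28, set 0) → VC-HIT  vc=[4, 18, 22]
6: 0xb1 (blk 22, set 2) → VC-HIT  vc=[4, 18, 6]
7: 0x41 (blk 8, set 0) → MISS  vc=[4, 18, 6, 28]
8: 0xb2 (blk 22, set 2) → L1-HIT  vc=[4, 18, 6, 28]
9: 0x95 (blk 18, set 2) → VC-HIT  vc=[4, 22, 6, 28]
10: 0xe5 (blk 28, set 0) → VC-HIT  vc=[4, 22, 6, 8]
11: 0xe1 (blk 28, set 0) → L1-HIT  vc=[4, 22, 6, 8]
12: 0xf7 (blk 30, set 2) → MISS  vc=[4, 22, 6, 8, 18]
13: 0x35 (blk 6, set 2) → VC-HIT  vc=[4, 22, 30, 8, 18]

SEQ = [MISS, MISS, MISS, MISS, MISS, VC-HIT, VC-HIT, MISS, L1-HIT, VC-HIT, VC-HIT, L1-HIT, MISS, VC-HIT]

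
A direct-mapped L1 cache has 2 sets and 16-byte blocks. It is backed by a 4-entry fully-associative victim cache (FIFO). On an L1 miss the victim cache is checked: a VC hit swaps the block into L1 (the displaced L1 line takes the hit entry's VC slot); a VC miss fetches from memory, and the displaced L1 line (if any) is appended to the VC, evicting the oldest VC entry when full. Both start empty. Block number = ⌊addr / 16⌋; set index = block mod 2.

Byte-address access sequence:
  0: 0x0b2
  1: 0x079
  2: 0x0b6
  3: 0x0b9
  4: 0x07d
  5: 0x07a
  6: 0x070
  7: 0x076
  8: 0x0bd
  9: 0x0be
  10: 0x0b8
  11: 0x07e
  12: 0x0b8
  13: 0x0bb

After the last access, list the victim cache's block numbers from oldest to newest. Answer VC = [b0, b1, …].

VC = [7]

#0 0xb2→b11/s1 MISS; vc=[]
#1 0x79→b7/s1 MISS; vc=[11]
#2 0xb6→b11/s1 VC-HIT; vc=[7]
#3 0xb9→b11/s1 L1-HIT; vc=[7]
#4 0x7d→b7/s1 VC-HIT; vc=[11]
#5 0x7a→b7/s1 L1-HIT; vc=[11]
#6 0x70→b7/s1 L1-HIT; vc=[11]
#7 0x76→b7/s1 L1-HIT; vc=[11]
#8 0xbd→b11/s1 VC-HIT; vc=[7]
#9 0xbe→b11/s1 L1-HIT; vc=[7]
#10 0xb8→b11/s1 L1-HIT; vc=[7]
#11 0x7e→b7/s1 VC-HIT; vc=[11]
#12 0xb8→b11/s1 VC-HIT; vc=[7]
#13 0xbb→b11/s1 L1-HIT; vc=[7]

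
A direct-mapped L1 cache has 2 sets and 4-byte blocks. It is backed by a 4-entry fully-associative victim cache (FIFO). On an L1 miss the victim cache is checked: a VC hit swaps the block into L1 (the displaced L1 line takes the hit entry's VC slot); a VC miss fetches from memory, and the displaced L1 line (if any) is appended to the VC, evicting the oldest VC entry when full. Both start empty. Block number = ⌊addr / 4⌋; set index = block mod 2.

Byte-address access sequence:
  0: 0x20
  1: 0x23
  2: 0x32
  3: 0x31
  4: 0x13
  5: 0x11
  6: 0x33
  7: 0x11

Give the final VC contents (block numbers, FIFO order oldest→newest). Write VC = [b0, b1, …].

VC = [8, 12]

#0 0x20→b8/s0 MISS; vc=[]
#1 0x23→b8/s0 L1-HIT; vc=[]
#2 0x32→b12/s0 MISS; vc=[8]
#3 0x31→b12/s0 L1-HIT; vc=[8]
#4 0x13→b4/s0 MISS; vc=[8,12]
#5 0x11→b4/s0 L1-HIT; vc=[8,12]
#6 0x33→b12/s0 VC-HIT; vc=[8,4]
#7 0x11→b4/s0 VC-HIT; vc=[8,12]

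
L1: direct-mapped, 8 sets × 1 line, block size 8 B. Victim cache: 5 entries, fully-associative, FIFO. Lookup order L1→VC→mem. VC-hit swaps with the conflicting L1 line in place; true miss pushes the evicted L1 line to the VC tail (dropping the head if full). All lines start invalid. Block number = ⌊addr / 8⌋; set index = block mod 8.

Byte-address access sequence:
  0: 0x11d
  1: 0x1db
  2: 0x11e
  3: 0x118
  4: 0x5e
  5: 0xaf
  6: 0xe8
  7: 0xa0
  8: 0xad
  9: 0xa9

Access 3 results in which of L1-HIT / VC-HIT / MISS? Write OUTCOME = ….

  [0] addr=0x11d blk=35 s=3: MISS | VC []
  [1] addr=0x1db blk=59 s=3: MISS | VC [35]
  [2] addr=0x11e blk=35 s=3: VC-HIT | VC [59]
  [3] addr=0x118 blk=35 s=3: L1-HIT | VC [59]
  [4] addr=0x5e blk=11 s=3: MISS | VC [59, 35]
  [5] addr=0xaf blk=21 s=5: MISS | VC [59, 35]
  [6] addr=0xe8 blk=29 s=5: MISS | VC [59, 35, 21]
  [7] addr=0xa0 blk=20 s=4: MISS | VC [59, 35, 21]
  [8] addr=0xad blk=21 s=5: VC-HIT | VC [59, 35, 29]
  [9] addr=0xa9 blk=21 s=5: L1-HIT | VC [59, 35, 29]

OUTCOME = L1-HIT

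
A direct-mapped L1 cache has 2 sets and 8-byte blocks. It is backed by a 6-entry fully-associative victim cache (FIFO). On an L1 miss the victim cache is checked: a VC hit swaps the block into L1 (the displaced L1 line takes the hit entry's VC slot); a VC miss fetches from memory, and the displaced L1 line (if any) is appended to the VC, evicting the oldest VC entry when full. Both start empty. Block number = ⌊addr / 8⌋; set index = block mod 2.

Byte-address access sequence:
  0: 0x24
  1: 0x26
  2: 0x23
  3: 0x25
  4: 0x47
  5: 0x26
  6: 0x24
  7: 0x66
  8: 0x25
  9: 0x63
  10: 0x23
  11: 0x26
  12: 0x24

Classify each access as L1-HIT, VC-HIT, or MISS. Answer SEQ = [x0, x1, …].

SEQ = [MISS, L1-HIT, L1-HIT, L1-HIT, MISS, VC-HIT, L1-HIT, MISS, VC-HIT, VC-HIT, VC-HIT, L1-HIT, L1-HIT]

0: 0x24 (blk 4, set 0) → MISS  vc=[]
1: 0x26 (blk 4, set 0) → L1-HIT  vc=[]
2: 0x23 (blk 4, set 0) → L1-HIT  vc=[]
3: 0x25 (blk 4, set 0) → L1-HIT  vc=[]
4: 0x47 (blk 8, set 0) → MISS  vc=[4]
5: 0x26 (blk 4, set 0) → VC-HIT  vc=[8]
6: 0x24 (blk 4, set 0) → L1-HIT  vc=[8]
7: 0x66 (blk 12, set 0) → MISS  vc=[8, 4]
8: 0x25 (blk 4, set 0) → VC-HIT  vc=[8, 12]
9: 0x63 (blk 12, set 0) → VC-HIT  vc=[8, 4]
10: 0x23 (blk 4, set 0) → VC-HIT  vc=[8, 12]
11: 0x26 (blk 4, set 0) → L1-HIT  vc=[8, 12]
12: 0x24 (blk 4, set 0) → L1-HIT  vc=[8, 12]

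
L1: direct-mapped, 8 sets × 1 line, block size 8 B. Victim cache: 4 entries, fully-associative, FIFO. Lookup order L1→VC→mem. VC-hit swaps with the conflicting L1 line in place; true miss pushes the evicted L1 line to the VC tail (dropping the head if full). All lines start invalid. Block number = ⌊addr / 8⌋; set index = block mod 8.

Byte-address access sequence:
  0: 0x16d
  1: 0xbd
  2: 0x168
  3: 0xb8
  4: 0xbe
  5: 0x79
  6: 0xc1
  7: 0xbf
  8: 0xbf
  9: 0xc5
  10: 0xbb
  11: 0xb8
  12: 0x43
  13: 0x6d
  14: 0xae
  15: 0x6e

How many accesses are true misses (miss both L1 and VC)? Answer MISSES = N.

MISSES = 7

0: 0x16d (blk 45, set 5) → MISS  vc=[]
1: 0xbd (blk 23, set 7) → MISS  vc=[]
2: 0x168 (blk 45, set 5) → L1-HIT  vc=[]
3: 0xb8 (blk 23, set 7) → L1-HIT  vc=[]
4: 0xbe (blk 23, set 7) → L1-HIT  vc=[]
5: 0x79 (blk 15, set 7) → MISS  vc=[23]
6: 0xc1 (blk 24, set 0) → MISS  vc=[23]
7: 0xbf (blk 23, set 7) → VC-HIT  vc=[15]
8: 0xbf (blk 23, set 7) → L1-HIT  vc=[15]
9: 0xc5 (blk 24, set 0) → L1-HIT  vc=[15]
10: 0xbb (blk 23, set 7) → L1-HIT  vc=[15]
11: 0xb8 (blk 23, set 7) → L1-HIT  vc=[15]
12: 0x43 (blk 8, set 0) → MISS  vc=[15, 24]
13: 0x6d (blk 13, set 5) → MISS  vc=[15, 24, 45]
14: 0xae (blk 21, set 5) → MISS  vc=[15, 24, 45, 13]
15: 0x6e (blk 13, set 5) → VC-HIT  vc=[15, 24, 45, 21]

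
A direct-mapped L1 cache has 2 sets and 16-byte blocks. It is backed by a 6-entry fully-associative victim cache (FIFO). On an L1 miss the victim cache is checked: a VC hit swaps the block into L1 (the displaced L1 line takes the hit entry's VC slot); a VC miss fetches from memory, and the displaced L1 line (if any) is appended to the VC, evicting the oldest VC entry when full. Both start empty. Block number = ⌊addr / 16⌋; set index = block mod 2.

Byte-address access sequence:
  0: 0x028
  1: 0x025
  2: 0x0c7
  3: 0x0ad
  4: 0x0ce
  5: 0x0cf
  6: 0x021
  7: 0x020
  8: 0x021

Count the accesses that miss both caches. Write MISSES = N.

MISSES = 3

#0 0x28→b2/s0 MISS; vc=[]
#1 0x25→b2/s0 L1-HIT; vc=[]
#2 0xc7→b12/s0 MISS; vc=[2]
#3 0xad→b10/s0 MISS; vc=[2,12]
#4 0xce→b12/s0 VC-HIT; vc=[2,10]
#5 0xcf→b12/s0 L1-HIT; vc=[2,10]
#6 0x21→b2/s0 VC-HIT; vc=[12,10]
#7 0x20→b2/s0 L1-HIT; vc=[12,10]
#8 0x21→b2/s0 L1-HIT; vc=[12,10]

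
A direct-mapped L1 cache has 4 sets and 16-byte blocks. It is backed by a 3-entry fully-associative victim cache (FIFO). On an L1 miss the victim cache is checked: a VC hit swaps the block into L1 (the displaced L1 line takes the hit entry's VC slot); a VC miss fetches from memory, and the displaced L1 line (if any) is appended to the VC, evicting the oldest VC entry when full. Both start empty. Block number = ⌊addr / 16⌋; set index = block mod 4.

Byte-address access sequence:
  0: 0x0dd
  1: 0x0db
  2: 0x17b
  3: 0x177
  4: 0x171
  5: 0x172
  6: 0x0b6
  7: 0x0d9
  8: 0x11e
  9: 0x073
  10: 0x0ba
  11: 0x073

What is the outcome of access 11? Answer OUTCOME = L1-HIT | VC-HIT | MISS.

#0 0xdd→b13/s1 MISS; vc=[]
#1 0xdb→b13/s1 L1-HIT; vc=[]
#2 0x17b→b23/s3 MISS; vc=[]
#3 0x177→b23/s3 L1-HIT; vc=[]
#4 0x171→b23/s3 L1-HIT; vc=[]
#5 0x172→b23/s3 L1-HIT; vc=[]
#6 0xb6→b11/s3 MISS; vc=[23]
#7 0xd9→b13/s1 L1-HIT; vc=[23]
#8 0x11e→b17/s1 MISS; vc=[23,13]
#9 0x73→b7/s3 MISS; vc=[23,13,11]
#10 0xba→b11/s3 VC-HIT; vc=[23,13,7]
#11 0x73→b7/s3 VC-HIT; vc=[23,13,11]

OUTCOME = VC-HIT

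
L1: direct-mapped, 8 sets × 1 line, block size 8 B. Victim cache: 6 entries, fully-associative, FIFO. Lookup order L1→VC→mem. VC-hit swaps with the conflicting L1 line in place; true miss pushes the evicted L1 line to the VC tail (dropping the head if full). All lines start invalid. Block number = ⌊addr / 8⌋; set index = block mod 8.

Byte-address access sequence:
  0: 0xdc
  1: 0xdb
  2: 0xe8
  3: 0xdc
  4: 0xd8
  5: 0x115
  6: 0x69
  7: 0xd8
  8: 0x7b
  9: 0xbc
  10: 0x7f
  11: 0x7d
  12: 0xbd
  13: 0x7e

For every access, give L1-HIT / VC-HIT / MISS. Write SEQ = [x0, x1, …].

0: 0xdc (blk 27, set 3) → MISS  vc=[]
1: 0xdb (blk 27, set 3) → L1-HIT  vc=[]
2: 0xe8 (blk 29, set 5) → MISS  vc=[]
3: 0xdc (blk 27, set 3) → L1-HIT  vc=[]
4: 0xd8 (blk 27, set 3) → L1-HIT  vc=[]
5: 0x115 (blk 34, set 2) → MISS  vc=[]
6: 0x69 (blk 13, set 5) → MISS  vc=[29]
7: 0xd8 (blk 27, set 3) → L1-HIT  vc=[29]
8: 0x7b (blk 15, set 7) → MISS  vc=[29]
9: 0xbc (blk 23, set 7) → MISS  vc=[29, 15]
10: 0x7f (blk 15, set 7) → VC-HIT  vc=[29, 23]
11: 0x7d (blk 15, set 7) → L1-HIT  vc=[29, 23]
12: 0xbd (blk 23, set 7) → VC-HIT  vc=[29, 15]
13: 0x7e (blk 15, set 7) → VC-HIT  vc=[29, 23]

SEQ = [MISS, L1-HIT, MISS, L1-HIT, L1-HIT, MISS, MISS, L1-HIT, MISS, MISS, VC-HIT, L1-HIT, VC-HIT, VC-HIT]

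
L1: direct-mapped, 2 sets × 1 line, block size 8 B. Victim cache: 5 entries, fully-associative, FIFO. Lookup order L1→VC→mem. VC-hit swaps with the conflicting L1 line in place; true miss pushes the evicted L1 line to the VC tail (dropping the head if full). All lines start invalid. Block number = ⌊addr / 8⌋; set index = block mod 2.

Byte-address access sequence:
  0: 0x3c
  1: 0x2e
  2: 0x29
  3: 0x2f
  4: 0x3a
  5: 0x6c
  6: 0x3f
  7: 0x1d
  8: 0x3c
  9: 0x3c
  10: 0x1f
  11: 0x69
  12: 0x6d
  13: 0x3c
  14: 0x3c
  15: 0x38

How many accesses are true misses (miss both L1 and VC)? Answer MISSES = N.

MISSES = 4

#0 0x3c→b7/s1 MISS; vc=[]
#1 0x2e→b5/s1 MISS; vc=[7]
#2 0x29→b5/s1 L1-HIT; vc=[7]
#3 0x2f→b5/s1 L1-HIT; vc=[7]
#4 0x3a→b7/s1 VC-HIT; vc=[5]
#5 0x6c→b13/s1 MISS; vc=[5,7]
#6 0x3f→b7/s1 VC-HIT; vc=[5,13]
#7 0x1d→b3/s1 MISS; vc=[5,13,7]
#8 0x3c→b7/s1 VC-HIT; vc=[5,13,3]
#9 0x3c→b7/s1 L1-HIT; vc=[5,13,3]
#10 0x1f→b3/s1 VC-HIT; vc=[5,13,7]
#11 0x69→b13/s1 VC-HIT; vc=[5,3,7]
#12 0x6d→b13/s1 L1-HIT; vc=[5,3,7]
#13 0x3c→b7/s1 VC-HIT; vc=[5,3,13]
#14 0x3c→b7/s1 L1-HIT; vc=[5,3,13]
#15 0x38→b7/s1 L1-HIT; vc=[5,3,13]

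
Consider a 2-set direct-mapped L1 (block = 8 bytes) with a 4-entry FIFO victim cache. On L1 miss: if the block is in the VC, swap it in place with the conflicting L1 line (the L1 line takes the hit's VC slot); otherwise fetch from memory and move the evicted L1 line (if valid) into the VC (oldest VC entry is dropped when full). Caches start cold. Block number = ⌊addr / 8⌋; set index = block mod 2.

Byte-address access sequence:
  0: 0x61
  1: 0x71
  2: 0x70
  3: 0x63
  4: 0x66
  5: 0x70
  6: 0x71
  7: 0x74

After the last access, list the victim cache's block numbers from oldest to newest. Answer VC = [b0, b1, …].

VC = [12]

#0 0x61→b12/s0 MISS; vc=[]
#1 0x71→b14/s0 MISS; vc=[12]
#2 0x70→b14/s0 L1-HIT; vc=[12]
#3 0x63→b12/s0 VC-HIT; vc=[14]
#4 0x66→b12/s0 L1-HIT; vc=[14]
#5 0x70→b14/s0 VC-HIT; vc=[12]
#6 0x71→b14/s0 L1-HIT; vc=[12]
#7 0x74→b14/s0 L1-HIT; vc=[12]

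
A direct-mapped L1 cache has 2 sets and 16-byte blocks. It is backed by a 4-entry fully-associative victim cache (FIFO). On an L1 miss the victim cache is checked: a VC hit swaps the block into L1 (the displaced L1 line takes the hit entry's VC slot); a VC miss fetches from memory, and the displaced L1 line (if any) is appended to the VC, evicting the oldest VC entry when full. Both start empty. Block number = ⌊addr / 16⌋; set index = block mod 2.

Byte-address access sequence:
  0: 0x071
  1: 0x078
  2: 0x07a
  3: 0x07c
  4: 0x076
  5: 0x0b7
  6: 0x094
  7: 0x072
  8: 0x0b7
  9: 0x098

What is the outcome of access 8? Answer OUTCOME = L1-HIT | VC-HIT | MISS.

OUTCOME = VC-HIT

0: 0x71 (blk 7, set 1) → MISS  vc=[]
1: 0x78 (blk 7, set 1) → L1-HIT  vc=[]
2: 0x7a (blk 7, set 1) → L1-HIT  vc=[]
3: 0x7c (blk 7, set 1) → L1-HIT  vc=[]
4: 0x76 (blk 7, set 1) → L1-HIT  vc=[]
5: 0xb7 (blk 11, set 1) → MISS  vc=[7]
6: 0x94 (blk 9, set 1) → MISS  vc=[7, 11]
7: 0x72 (blk 7, set 1) → VC-HIT  vc=[9, 11]
8: 0xb7 (blk 11, set 1) → VC-HIT  vc=[9, 7]
9: 0x98 (blk 9, set 1) → VC-HIT  vc=[11, 7]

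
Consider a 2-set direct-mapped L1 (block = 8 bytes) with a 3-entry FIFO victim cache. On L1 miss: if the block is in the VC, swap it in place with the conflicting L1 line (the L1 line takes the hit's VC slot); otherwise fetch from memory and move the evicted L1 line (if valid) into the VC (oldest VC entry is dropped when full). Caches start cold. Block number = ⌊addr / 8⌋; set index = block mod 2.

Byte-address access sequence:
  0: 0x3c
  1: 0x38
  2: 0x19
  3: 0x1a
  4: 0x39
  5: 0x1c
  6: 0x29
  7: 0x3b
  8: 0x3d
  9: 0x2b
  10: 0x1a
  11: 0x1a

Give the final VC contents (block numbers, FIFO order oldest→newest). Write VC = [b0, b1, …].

#0 0x3c→b7/s1 MISS; vc=[]
#1 0x38→b7/s1 L1-HIT; vc=[]
#2 0x19→b3/s1 MISS; vc=[7]
#3 0x1a→b3/s1 L1-HIT; vc=[7]
#4 0x39→b7/s1 VC-HIT; vc=[3]
#5 0x1c→b3/s1 VC-HIT; vc=[7]
#6 0x29→b5/s1 MISS; vc=[7,3]
#7 0x3b→b7/s1 VC-HIT; vc=[5,3]
#8 0x3d→b7/s1 L1-HIT; vc=[5,3]
#9 0x2b→b5/s1 VC-HIT; vc=[7,3]
#10 0x1a→b3/s1 VC-HIT; vc=[7,5]
#11 0x1a→b3/s1 L1-HIT; vc=[7,5]

VC = [7, 5]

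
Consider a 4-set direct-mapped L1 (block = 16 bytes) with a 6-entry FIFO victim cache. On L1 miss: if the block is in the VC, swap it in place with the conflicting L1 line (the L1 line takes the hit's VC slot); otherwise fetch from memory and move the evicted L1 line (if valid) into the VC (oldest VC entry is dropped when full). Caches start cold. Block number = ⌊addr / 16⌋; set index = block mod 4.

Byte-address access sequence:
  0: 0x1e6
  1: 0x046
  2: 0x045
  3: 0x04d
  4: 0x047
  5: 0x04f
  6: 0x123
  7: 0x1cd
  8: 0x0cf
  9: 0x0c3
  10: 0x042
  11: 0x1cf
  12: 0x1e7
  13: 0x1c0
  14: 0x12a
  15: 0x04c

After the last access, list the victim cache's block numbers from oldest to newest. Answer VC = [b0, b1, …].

VC = [30, 12, 28]

#0 0x1e6→b30/s2 MISS; vc=[]
#1 0x46→b4/s0 MISS; vc=[]
#2 0x45→b4/s0 L1-HIT; vc=[]
#3 0x4d→b4/s0 L1-HIT; vc=[]
#4 0x47→b4/s0 L1-HIT; vc=[]
#5 0x4f→b4/s0 L1-HIT; vc=[]
#6 0x123→b18/s2 MISS; vc=[30]
#7 0x1cd→b28/s0 MISS; vc=[30,4]
#8 0xcf→b12/s0 MISS; vc=[30,4,28]
#9 0xc3→b12/s0 L1-HIT; vc=[30,4,28]
#10 0x42→b4/s0 VC-HIT; vc=[30,12,28]
#11 0x1cf→b28/s0 VC-HIT; vc=[30,12,4]
#12 0x1e7→b30/s2 VC-HIT; vc=[18,12,4]
#13 0x1c0→b28/s0 L1-HIT; vc=[18,12,4]
#14 0x12a→b18/s2 VC-HIT; vc=[30,12,4]
#15 0x4c→b4/s0 VC-HIT; vc=[30,12,28]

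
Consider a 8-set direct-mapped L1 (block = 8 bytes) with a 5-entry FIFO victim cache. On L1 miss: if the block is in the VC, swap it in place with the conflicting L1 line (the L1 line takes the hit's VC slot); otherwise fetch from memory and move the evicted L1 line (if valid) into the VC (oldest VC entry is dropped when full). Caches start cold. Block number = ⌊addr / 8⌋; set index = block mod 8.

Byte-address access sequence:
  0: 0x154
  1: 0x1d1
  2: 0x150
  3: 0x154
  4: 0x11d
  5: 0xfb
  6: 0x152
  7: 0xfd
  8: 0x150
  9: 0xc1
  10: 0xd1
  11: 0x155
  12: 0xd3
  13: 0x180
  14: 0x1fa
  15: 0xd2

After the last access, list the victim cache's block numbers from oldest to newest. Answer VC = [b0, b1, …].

#0 0x154→b42/s2 MISS; vc=[]
#1 0x1d1→b58/s2 MISS; vc=[42]
#2 0x150→b42/s2 VC-HIT; vc=[58]
#3 0x154→b42/s2 L1-HIT; vc=[58]
#4 0x11d→b35/s3 MISS; vc=[58]
#5 0xfb→b31/s7 MISS; vc=[58]
#6 0x152→b42/s2 L1-HIT; vc=[58]
#7 0xfd→b31/s7 L1-HIT; vc=[58]
#8 0x150→b42/s2 L1-HIT; vc=[58]
#9 0xc1→b24/s0 MISS; vc=[58]
#10 0xd1→b26/s2 MISS; vc=[58,42]
#11 0x155→b42/s2 VC-HIT; vc=[58,26]
#12 0xd3→b26/s2 VC-HIT; vc=[58,42]
#13 0x180→b48/s0 MISS; vc=[58,42,24]
#14 0x1fa→b63/s7 MISS; vc=[58,42,24,31]
#15 0xd2→b26/s2 L1-HIT; vc=[58,42,24,31]

VC = [58, 42, 24, 31]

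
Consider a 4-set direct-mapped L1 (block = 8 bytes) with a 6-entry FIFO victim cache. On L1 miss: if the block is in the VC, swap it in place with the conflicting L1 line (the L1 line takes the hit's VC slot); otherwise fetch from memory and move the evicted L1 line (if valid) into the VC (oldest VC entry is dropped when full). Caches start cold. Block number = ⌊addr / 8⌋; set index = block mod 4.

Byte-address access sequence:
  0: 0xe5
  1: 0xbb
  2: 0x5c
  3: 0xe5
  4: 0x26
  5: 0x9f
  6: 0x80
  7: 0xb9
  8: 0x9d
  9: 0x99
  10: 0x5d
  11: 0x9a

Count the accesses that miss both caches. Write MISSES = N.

MISSES = 6

0: 0xe5 (blk 28, set 0) → MISS  vc=[]
1: 0xbb (blk 23, set 3) → MISS  vc=[]
2: 0x5c (blk 11, set 3) → MISS  vc=[23]
3: 0xe5 (blk 28, set 0) → L1-HIT  vc=[23]
4: 0x26 (blk 4, set 0) → MISS  vc=[23, 28]
5: 0x9f (blk 19, set 3) → MISS  vc=[23, 28, 11]
6: 0x80 (blk 16, set 0) → MISS  vc=[23, 28, 11, 4]
7: 0xb9 (blk 23, set 3) → VC-HIT  vc=[19, 28, 11, 4]
8: 0x9d (blk 19, set 3) → VC-HIT  vc=[23, 28, 11, 4]
9: 0x99 (blk 19, set 3) → L1-HIT  vc=[23, 28, 11, 4]
10: 0x5d (blk 11, set 3) → VC-HIT  vc=[23, 28, 19, 4]
11: 0x9a (blk 19, set 3) → VC-HIT  vc=[23, 28, 11, 4]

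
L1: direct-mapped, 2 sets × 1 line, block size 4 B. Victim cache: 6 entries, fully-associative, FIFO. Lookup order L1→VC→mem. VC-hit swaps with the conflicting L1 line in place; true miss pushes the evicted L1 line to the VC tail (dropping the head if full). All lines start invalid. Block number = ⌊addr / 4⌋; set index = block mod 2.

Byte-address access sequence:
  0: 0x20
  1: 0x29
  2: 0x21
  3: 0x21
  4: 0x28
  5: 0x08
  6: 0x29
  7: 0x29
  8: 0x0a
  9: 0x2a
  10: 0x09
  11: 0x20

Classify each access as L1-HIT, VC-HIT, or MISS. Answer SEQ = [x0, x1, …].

  [0] addr=0x20 blk=8 s=0: MISS | VC []
  [1] addr=0x29 blk=10 s=0: MISS | VC [8]
  [2] addr=0x21 blk=8 s=0: VC-HIT | VC [10]
  [3] addr=0x21 blk=8 s=0: L1-HIT | VC [10]
  [4] addr=0x28 blk=10 s=0: VC-HIT | VC [8]
  [5] addr=0x8 blk=2 s=0: MISS | VC [8, 10]
  [6] addr=0x29 blk=10 s=0: VC-HIT | VC [8, 2]
  [7] addr=0x29 blk=10 s=0: L1-HIT | VC [8, 2]
  [8] addr=0xa blk=2 s=0: VC-HIT | VC [8, 10]
  [9] addr=0x2a blk=10 s=0: VC-HIT | VC [8, 2]
  [10] addr=0x9 blk=2 s=0: VC-HIT | VC [8, 10]
  [11] addr=0x20 blk=8 s=0: VC-HIT | VC [2, 10]

SEQ = [MISS, MISS, VC-HIT, L1-HIT, VC-HIT, MISS, VC-HIT, L1-HIT, VC-HIT, VC-HIT, VC-HIT, VC-HIT]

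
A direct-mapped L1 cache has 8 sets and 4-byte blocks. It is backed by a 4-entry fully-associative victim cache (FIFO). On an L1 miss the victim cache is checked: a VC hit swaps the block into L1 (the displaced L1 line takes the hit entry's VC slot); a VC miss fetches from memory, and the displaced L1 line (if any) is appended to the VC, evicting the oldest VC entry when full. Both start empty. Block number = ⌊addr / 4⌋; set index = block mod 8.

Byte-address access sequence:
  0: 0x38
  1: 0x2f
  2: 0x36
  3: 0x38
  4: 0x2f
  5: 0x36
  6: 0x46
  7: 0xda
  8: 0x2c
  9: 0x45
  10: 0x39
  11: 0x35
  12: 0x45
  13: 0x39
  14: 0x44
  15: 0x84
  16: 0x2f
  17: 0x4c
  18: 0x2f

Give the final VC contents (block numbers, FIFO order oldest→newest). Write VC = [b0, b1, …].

  [0] addr=0x38 blk=14 s=6: MISS | VC []
  [1] addr=0x2f blk=11 s=3: MISS | VC []
  [2] addr=0x36 blk=13 s=5: MISS | VC []
  [3] addr=0x38 blk=14 s=6: L1-HIT | VC []
  [4] addr=0x2f blk=11 s=3: L1-HIT | VC []
  [5] addr=0x36 blk=13 s=5: L1-HIT | VC []
  [6] addr=0x46 blk=17 s=1: MISS | VC []
  [7] addr=0xda blk=54 s=6: MISS | VC [14]
  [8] addr=0x2c blk=11 s=3: L1-HIT | VC [14]
  [9] addr=0x45 blk=17 s=1: L1-HIT | VC [14]
  [10] addr=0x39 blk=14 s=6: VC-HIT | VC [54]
  [11] addr=0x35 blk=13 s=5: L1-HIT | VC [54]
  [12] addr=0x45 blk=17 s=1: L1-HIT | VC [54]
  [13] addr=0x39 blk=14 s=6: L1-HIT | VC [54]
  [14] addr=0x44 blk=17 s=1: L1-HIT | VC [54]
  [15] addr=0x84 blk=33 s=1: MISS | VC [54, 17]
  [16] addr=0x2f blk=11 s=3: L1-HIT | VC [54, 17]
  [17] addr=0x4c blk=19 s=3: MISS | VC [54, 17, 11]
  [18] addr=0x2f blk=11 s=3: VC-HIT | VC [54, 17, 19]

VC = [54, 17, 19]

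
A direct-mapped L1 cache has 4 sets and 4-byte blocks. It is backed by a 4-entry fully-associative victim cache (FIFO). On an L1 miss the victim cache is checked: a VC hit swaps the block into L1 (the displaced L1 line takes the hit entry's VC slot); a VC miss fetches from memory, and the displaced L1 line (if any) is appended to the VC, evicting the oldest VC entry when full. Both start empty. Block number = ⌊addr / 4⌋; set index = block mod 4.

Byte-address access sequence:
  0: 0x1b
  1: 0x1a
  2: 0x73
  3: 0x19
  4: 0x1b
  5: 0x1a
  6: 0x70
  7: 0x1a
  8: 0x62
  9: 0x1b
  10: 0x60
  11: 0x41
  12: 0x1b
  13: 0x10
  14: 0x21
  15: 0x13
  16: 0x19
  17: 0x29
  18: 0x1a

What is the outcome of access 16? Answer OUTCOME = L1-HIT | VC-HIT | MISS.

OUTCOME = L1-HIT

  [0] addr=0x1b blk=6 s=2: MISS | VC []
  [1] addr=0x1a blk=6 s=2: L1-HIT | VC []
  [2] addr=0x73 blk=28 s=0: MISS | VC []
  [3] addr=0x19 blk=6 s=2: L1-HIT | VC []
  [4] addr=0x1b blk=6 s=2: L1-HIT | VC []
  [5] addr=0x1a blk=6 s=2: L1-HIT | VC []
  [6] addr=0x70 blk=28 s=0: L1-HIT | VC []
  [7] addr=0x1a blk=6 s=2: L1-HIT | VC []
  [8] addr=0x62 blk=24 s=0: MISS | VC [28]
  [9] addr=0x1b blk=6 s=2: L1-HIT | VC [28]
  [10] addr=0x60 blk=24 s=0: L1-HIT | VC [28]
  [11] addr=0x41 blk=16 s=0: MISS | VC [28, 24]
  [12] addr=0x1b blk=6 s=2: L1-HIT | VC [28, 24]
  [13] addr=0x10 blk=4 s=0: MISS | VC [28, 24, 16]
  [14] addr=0x21 blk=8 s=0: MISS | VC [28, 24, 16, 4]
  [15] addr=0x13 blk=4 s=0: VC-HIT | VC [28, 24, 16, 8]
  [16] addr=0x19 blk=6 s=2: L1-HIT | VC [28, 24, 16, 8]
  [17] addr=0x29 blk=10 s=2: MISS | VC [24, 16, 8, 6]
  [18] addr=0x1a blk=6 s=2: VC-HIT | VC [24, 16, 8, 10]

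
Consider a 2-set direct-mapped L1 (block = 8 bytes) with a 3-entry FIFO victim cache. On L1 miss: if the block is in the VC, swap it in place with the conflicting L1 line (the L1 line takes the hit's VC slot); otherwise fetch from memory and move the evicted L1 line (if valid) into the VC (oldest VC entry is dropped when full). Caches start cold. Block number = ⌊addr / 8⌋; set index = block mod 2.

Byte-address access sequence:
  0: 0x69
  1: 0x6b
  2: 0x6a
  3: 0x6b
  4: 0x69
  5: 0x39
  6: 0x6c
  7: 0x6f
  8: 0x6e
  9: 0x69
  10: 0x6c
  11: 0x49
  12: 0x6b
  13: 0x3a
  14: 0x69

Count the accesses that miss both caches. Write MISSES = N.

  [0] addr=0x69 blk=13 s=1: MISS | VC []
  [1] addr=0x6b blk=13 s=1: L1-HIT | VC []
  [2] addr=0x6a blk=13 s=1: L1-HIT | VC []
  [3] addr=0x6b blk=13 s=1: L1-HIT | VC []
  [4] addr=0x69 blk=13 s=1: L1-HIT | VC []
  [5] addr=0x39 blk=7 s=1: MISS | VC [13]
  [6] addr=0x6c blk=13 s=1: VC-HIT | VC [7]
  [7] addr=0x6f blk=13 s=1: L1-HIT | VC [7]
  [8] addr=0x6e blk=13 s=1: L1-HIT | VC [7]
  [9] addr=0x69 blk=13 s=1: L1-HIT | VC [7]
  [10] addr=0x6c blk=13 s=1: L1-HIT | VC [7]
  [11] addr=0x49 blk=9 s=1: MISS | VC [7, 13]
  [12] addr=0x6b blk=13 s=1: VC-HIT | VC [7, 9]
  [13] addr=0x3a blk=7 s=1: VC-HIT | VC [13, 9]
  [14] addr=0x69 blk=13 s=1: VC-HIT | VC [7, 9]

MISSES = 3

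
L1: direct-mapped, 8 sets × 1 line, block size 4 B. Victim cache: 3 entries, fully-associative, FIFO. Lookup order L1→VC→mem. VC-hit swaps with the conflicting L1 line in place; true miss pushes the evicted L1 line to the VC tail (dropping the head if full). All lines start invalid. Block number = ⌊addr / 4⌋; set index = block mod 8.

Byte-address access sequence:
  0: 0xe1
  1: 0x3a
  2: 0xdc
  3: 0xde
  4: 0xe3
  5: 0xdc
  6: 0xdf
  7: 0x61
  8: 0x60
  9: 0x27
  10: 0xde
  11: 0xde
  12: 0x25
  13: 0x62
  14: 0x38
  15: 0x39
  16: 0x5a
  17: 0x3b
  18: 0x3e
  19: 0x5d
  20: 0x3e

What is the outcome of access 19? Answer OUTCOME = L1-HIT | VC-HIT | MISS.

0: 0xe1 (blk 56, set 0) → MISS  vc=[]
1: 0x3a (blk 14, set 6) → MISS  vc=[]
2: 0xdc (blk 55, set 7) → MISS  vc=[]
3: 0xde (blk 55, set 7) → L1-HIT  vc=[]
4: 0xe3 (blk 56, set 0) → L1-HIT  vc=[]
5: 0xdc (blk 55, set 7) → L1-HIT  vc=[]
6: 0xdf (blk 55, set 7) → L1-HIT  vc=[]
7: 0x61 (blk 24, set 0) → MISS  vc=[56]
8: 0x60 (blk 24, set 0) → L1-HIT  vc=[56]
9: 0x27 (blk 9, set 1) → MISS  vc=[56]
10: 0xde (blk 55, set 7) → L1-HIT  vc=[56]
11: 0xde (blk 55, set 7) → L1-HIT  vc=[56]
12: 0x25 (blk 9, set 1) → L1-HIT  vc=[56]
13: 0x62 (blk 24, set 0) → L1-HIT  vc=[56]
14: 0x38 (blk 14, set 6) → L1-HIT  vc=[56]
15: 0x39 (blk 14, set 6) → L1-HIT  vc=[56]
16: 0x5a (blk 22, set 6) → MISS  vc=[56, 14]
17: 0x3b (blk 14, set 6) → VC-HIT  vc=[56, 22]
18: 0x3e (blk 15, set 7) → MISS  vc=[56, 22, 55]
19: 0x5d (blk 23, set 7) → MISS  vc=[22, 55, 15]
20: 0x3e (blk 15, set 7) → VC-HIT  vc=[22, 55, 23]

OUTCOME = MISS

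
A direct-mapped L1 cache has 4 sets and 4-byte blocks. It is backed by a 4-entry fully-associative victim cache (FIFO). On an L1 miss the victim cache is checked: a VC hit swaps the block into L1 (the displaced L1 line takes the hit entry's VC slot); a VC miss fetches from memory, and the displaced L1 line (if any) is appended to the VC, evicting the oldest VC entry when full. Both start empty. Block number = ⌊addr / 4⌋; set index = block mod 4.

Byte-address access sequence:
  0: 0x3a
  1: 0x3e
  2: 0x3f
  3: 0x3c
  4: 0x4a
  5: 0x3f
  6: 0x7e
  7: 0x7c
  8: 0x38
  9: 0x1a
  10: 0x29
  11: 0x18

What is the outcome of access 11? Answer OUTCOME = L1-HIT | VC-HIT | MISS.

  [0] addr=0x3a blk=14 s=2: MISS | VC []
  [1] addr=0x3e blk=15 s=3: MISS | VC []
  [2] addr=0x3f blk=15 s=3: L1-HIT | VC []
  [3] addr=0x3c blk=15 s=3: L1-HIT | VC []
  [4] addr=0x4a blk=18 s=2: MISS | VC [14]
  [5] addr=0x3f blk=15 s=3: L1-HIT | VC [14]
  [6] addr=0x7e blk=31 s=3: MISS | VC [14, 15]
  [7] addr=0x7c blk=31 s=3: L1-HIT | VC [14, 15]
  [8] addr=0x38 blk=14 s=2: VC-HIT | VC [18, 15]
  [9] addr=0x1a blk=6 s=2: MISS | VC [18, 15, 14]
  [10] addr=0x29 blk=10 s=2: MISS | VC [18, 15, 14, 6]
  [11] addr=0x18 blk=6 s=2: VC-HIT | VC [18, 15, 14, 10]

OUTCOME = VC-HIT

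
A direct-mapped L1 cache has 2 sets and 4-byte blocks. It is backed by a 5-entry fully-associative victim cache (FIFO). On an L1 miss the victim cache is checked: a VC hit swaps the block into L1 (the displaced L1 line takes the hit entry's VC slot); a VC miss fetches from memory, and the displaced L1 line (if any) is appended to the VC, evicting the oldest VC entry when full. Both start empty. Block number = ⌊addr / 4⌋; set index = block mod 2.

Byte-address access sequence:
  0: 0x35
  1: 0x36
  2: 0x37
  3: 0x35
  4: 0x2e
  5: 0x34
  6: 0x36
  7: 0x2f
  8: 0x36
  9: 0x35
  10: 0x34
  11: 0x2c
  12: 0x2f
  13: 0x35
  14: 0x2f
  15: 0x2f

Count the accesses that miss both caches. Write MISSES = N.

MISSES = 2

  [0] addr=0x35 blk=13 s=1: MISS | VC []
  [1] addr=0x36 blk=13 s=1: L1-HIT | VC []
  [2] addr=0x37 blk=13 s=1: L1-HIT | VC []
  [3] addr=0x35 blk=13 s=1: L1-HIT | VC []
  [4] addr=0x2e blk=11 s=1: MISS | VC [13]
  [5] addr=0x34 blk=13 s=1: VC-HIT | VC [11]
  [6] addr=0x36 blk=13 s=1: L1-HIT | VC [11]
  [7] addr=0x2f blk=11 s=1: VC-HIT | VC [13]
  [8] addr=0x36 blk=13 s=1: VC-HIT | VC [11]
  [9] addr=0x35 blk=13 s=1: L1-HIT | VC [11]
  [10] addr=0x34 blk=13 s=1: L1-HIT | VC [11]
  [11] addr=0x2c blk=11 s=1: VC-HIT | VC [13]
  [12] addr=0x2f blk=11 s=1: L1-HIT | VC [13]
  [13] addr=0x35 blk=13 s=1: VC-HIT | VC [11]
  [14] addr=0x2f blk=11 s=1: VC-HIT | VC [13]
  [15] addr=0x2f blk=11 s=1: L1-HIT | VC [13]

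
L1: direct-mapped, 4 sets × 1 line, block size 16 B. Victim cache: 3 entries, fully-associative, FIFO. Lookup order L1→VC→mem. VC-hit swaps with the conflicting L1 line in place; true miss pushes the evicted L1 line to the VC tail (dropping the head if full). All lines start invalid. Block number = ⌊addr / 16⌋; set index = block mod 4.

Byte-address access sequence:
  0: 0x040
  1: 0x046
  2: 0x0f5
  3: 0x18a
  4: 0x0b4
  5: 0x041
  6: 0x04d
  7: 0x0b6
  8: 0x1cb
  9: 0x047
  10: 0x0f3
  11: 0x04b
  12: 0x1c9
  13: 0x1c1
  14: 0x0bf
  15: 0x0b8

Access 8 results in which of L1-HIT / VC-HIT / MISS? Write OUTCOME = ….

OUTCOME = MISS

0: 0x40 (blk 4, set 0) → MISS  vc=[]
1: 0x46 (blk 4, set 0) → L1-HIT  vc=[]
2: 0xf5 (blk 15, set 3) → MISS  vc=[]
3: 0x18a (blk 24, set 0) → MISS  vc=[4]
4: 0xb4 (blk 11, set 3) → MISS  vc=[4, 15]
5: 0x41 (blk 4, set 0) → VC-HIT  vc=[24, 15]
6: 0x4d (blk 4, set 0) → L1-HIT  vc=[24, 15]
7: 0xb6 (blk 11, set 3) → L1-HIT  vc=[24, 15]
8: 0x1cb (blk 28, set 0) → MISS  vc=[24, 15, 4]
9: 0x47 (blk 4, set 0) → VC-HIT  vc=[24, 15, 28]
10: 0xf3 (blk 15, set 3) → VC-HIT  vc=[24, 11, 28]
11: 0x4b (blk 4, set 0) → L1-HIT  vc=[24, 11, 28]
12: 0x1c9 (blk 28, set 0) → VC-HIT  vc=[24, 11, 4]
13: 0x1c1 (blk 28, set 0) → L1-HIT  vc=[24, 11, 4]
14: 0xbf (blk 11, set 3) → VC-HIT  vc=[24, 15, 4]
15: 0xb8 (blk 11, set 3) → L1-HIT  vc=[24, 15, 4]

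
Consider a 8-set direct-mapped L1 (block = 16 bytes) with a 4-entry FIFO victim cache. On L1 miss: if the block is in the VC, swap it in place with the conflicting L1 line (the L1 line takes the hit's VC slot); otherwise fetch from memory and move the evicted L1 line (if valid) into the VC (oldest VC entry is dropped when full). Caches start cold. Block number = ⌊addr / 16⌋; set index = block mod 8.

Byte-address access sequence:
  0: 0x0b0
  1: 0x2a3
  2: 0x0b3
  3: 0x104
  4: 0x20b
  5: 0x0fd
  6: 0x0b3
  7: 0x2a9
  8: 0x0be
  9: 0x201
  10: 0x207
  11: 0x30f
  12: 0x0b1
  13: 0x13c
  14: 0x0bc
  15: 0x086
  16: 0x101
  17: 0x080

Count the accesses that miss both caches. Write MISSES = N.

  [0] addr=0xb0 blk=11 s=3: MISS | VC []
  [1] addr=0x2a3 blk=42 s=2: MISS | VC []
  [2] addr=0xb3 blk=11 s=3: L1-HIT | VC []
  [3] addr=0x104 blk=16 s=0: MISS | VC []
  [4] addr=0x20b blk=32 s=0: MISS | VC [16]
  [5] addr=0xfd blk=15 s=7: MISS | VC [16]
  [6] addr=0xb3 blk=11 s=3: L1-HIT | VC [16]
  [7] addr=0x2a9 blk=42 s=2: L1-HIT | VC [16]
  [8] addr=0xbe blk=11 s=3: L1-HIT | VC [16]
  [9] addr=0x201 blk=32 s=0: L1-HIT | VC [16]
  [10] addr=0x207 blk=32 s=0: L1-HIT | VC [16]
  [11] addr=0x30f blk=48 s=0: MISS | VC [16, 32]
  [12] addr=0xb1 blk=11 s=3: L1-HIT | VC [16, 32]
  [13] addr=0x13c blk=19 s=3: MISS | VC [16, 32, 11]
  [14] addr=0xbc blk=11 s=3: VC-HIT | VC [16, 32, 19]
  [15] addr=0x86 blk=8 s=0: MISS | VC [16, 32, 19, 48]
  [16] addr=0x101 blk=16 s=0: VC-HIT | VC [8, 32, 19, 48]
  [17] addr=0x80 blk=8 s=0: VC-HIT | VC [16, 32, 19, 48]

MISSES = 8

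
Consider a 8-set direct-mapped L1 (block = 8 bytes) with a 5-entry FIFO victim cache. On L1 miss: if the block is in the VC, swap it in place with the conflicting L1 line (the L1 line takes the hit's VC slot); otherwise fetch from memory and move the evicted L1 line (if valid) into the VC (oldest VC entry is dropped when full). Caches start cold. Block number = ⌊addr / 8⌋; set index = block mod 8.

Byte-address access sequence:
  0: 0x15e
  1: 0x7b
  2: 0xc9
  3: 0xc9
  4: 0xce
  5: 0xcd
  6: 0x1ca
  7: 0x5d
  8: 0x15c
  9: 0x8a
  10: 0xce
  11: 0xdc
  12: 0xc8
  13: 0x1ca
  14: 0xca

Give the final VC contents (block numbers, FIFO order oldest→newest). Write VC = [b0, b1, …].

VC = [17, 11, 57, 43]

#0 0x15e→b43/s3 MISS; vc=[]
#1 0x7b→b15/s7 MISS; vc=[]
#2 0xc9→b25/s1 MISS; vc=[]
#3 0xc9→b25/s1 L1-HIT; vc=[]
#4 0xce→b25/s1 L1-HIT; vc=[]
#5 0xcd→b25/s1 L1-HIT; vc=[]
#6 0x1ca→b57/s1 MISS; vc=[25]
#7 0x5d→b11/s3 MISS; vc=[25,43]
#8 0x15c→b43/s3 VC-HIT; vc=[25,11]
#9 0x8a→b17/s1 MISS; vc=[25,11,57]
#10 0xce→b25/s1 VC-HIT; vc=[17,11,57]
#11 0xdc→b27/s3 MISS; vc=[17,11,57,43]
#12 0xc8→b25/s1 L1-HIT; vc=[17,11,57,43]
#13 0x1ca→b57/s1 VC-HIT; vc=[17,11,25,43]
#14 0xca→b25/s1 VC-HIT; vc=[17,11,57,43]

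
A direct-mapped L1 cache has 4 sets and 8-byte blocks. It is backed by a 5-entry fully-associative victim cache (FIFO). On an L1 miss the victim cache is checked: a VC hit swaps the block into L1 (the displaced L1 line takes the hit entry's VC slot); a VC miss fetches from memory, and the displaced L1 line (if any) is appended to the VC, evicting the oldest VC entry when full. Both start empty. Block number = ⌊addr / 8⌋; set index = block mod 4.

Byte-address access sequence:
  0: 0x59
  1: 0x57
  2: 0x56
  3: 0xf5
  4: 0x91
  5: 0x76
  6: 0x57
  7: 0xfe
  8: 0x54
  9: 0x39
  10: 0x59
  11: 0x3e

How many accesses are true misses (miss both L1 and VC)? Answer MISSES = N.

0: 0x59 (blk 11, set 3) → MISS  vc=[]
1: 0x57 (blk 10, set 2) → MISS  vc=[]
2: 0x56 (blk 10, set 2) → L1-HIT  vc=[]
3: 0xf5 (blk 30, set 2) → MISS  vc=[10]
4: 0x91 (blk 18, set 2) → MISS  vc=[10, 30]
5: 0x76 (blk 14, set 2) → MISS  vc=[10, 30, 18]
6: 0x57 (blk 10, set 2) → VC-HIT  vc=[14, 30, 18]
7: 0xfe (blk 31, set 3) → MISS  vc=[14, 30, 18, 11]
8: 0x54 (blk 10, set 2) → L1-HIT  vc=[14, 30, 18, 11]
9: 0x39 (blk 7, set 3) → MISS  vc=[14, 30, 18, 11, 31]
10: 0x59 (blk 11, set 3) → VC-HIT  vc=[14, 30, 18, 7, 31]
11: 0x3e (blk 7, set 3) → VC-HIT  vc=[14, 30, 18, 11, 31]

MISSES = 7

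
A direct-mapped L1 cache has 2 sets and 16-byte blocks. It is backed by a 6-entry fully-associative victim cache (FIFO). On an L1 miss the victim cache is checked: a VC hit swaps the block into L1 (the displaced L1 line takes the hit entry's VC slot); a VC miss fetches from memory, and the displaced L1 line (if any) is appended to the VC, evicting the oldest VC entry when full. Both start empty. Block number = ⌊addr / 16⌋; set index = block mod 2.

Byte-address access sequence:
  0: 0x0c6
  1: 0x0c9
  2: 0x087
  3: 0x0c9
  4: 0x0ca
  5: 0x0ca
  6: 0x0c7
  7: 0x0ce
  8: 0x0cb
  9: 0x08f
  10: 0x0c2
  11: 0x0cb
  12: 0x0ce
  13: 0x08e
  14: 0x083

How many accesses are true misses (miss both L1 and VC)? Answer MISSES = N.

MISSES = 2

0: 0xc6 (blk 12, set 0) → MISS  vc=[]
1: 0xc9 (blk 12, set 0) → L1-HIT  vc=[]
2: 0x87 (blk 8, set 0) → MISS  vc=[12]
3: 0xc9 (blk 12, set 0) → VC-HIT  vc=[8]
4: 0xca (blk 12, set 0) → L1-HIT  vc=[8]
5: 0xca (blk 12, set 0) → L1-HIT  vc=[8]
6: 0xc7 (blk 12, set 0) → L1-HIT  vc=[8]
7: 0xce (blk 12, set 0) → L1-HIT  vc=[8]
8: 0xcb (blk 12, set 0) → L1-HIT  vc=[8]
9: 0x8f (blk 8, set 0) → VC-HIT  vc=[12]
10: 0xc2 (blk 12, set 0) → VC-HIT  vc=[8]
11: 0xcb (blk 12, set 0) → L1-HIT  vc=[8]
12: 0xce (blk 12, set 0) → L1-HIT  vc=[8]
13: 0x8e (blk 8, set 0) → VC-HIT  vc=[12]
14: 0x83 (blk 8, set 0) → L1-HIT  vc=[12]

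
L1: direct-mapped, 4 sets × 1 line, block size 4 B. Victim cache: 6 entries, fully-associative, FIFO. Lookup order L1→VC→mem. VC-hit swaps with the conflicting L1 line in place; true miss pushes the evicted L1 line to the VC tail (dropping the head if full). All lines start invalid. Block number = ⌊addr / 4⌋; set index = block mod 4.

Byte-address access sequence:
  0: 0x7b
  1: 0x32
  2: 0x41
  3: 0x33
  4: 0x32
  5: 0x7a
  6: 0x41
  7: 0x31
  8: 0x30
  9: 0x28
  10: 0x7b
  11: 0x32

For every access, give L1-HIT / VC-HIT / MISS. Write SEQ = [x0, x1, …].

  [0] addr=0x7b blk=30 s=2: MISS | VC []
  [1] addr=0x32 blk=12 s=0: MISS | VC []
  [2] addr=0x41 blk=16 s=0: MISS | VC [12]
  [3] addr=0x33 blk=12 s=0: VC-HIT | VC [16]
  [4] addr=0x32 blk=12 s=0: L1-HIT | VC [16]
  [5] addr=0x7a blk=30 s=2: L1-HIT | VC [16]
  [6] addr=0x41 blk=16 s=0: VC-HIT | VC [12]
  [7] addr=0x31 blk=12 s=0: VC-HIT | VC [16]
  [8] addr=0x30 blk=12 s=0: L1-HIT | VC [16]
  [9] addr=0x28 blk=10 s=2: MISS | VC [16, 30]
  [10] addr=0x7b blk=30 s=2: VC-HIT | VC [16, 10]
  [11] addr=0x32 blk=12 s=0: L1-HIT | VC [16, 10]

SEQ = [MISS, MISS, MISS, VC-HIT, L1-HIT, L1-HIT, VC-HIT, VC-HIT, L1-HIT, MISS, VC-HIT, L1-HIT]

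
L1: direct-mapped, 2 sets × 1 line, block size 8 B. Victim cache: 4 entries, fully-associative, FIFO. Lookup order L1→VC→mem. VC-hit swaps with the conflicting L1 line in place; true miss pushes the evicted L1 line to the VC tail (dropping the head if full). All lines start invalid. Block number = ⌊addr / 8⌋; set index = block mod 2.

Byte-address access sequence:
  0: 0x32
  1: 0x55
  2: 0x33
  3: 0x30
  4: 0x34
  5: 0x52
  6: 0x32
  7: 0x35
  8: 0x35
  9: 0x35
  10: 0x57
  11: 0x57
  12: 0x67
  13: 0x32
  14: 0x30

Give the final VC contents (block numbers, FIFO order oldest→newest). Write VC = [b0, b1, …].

VC = [12, 10]

0: 0x32 (blk 6, set 0) → MISS  vc=[]
1: 0x55 (blk 10, set 0) → MISS  vc=[6]
2: 0x33 (blk 6, set 0) → VC-HIT  vc=[10]
3: 0x30 (blk 6, set 0) → L1-HIT  vc=[10]
4: 0x34 (blk 6, set 0) → L1-HIT  vc=[10]
5: 0x52 (blk 10, set 0) → VC-HIT  vc=[6]
6: 0x32 (blk 6, set 0) → VC-HIT  vc=[10]
7: 0x35 (blk 6, set 0) → L1-HIT  vc=[10]
8: 0x35 (blk 6, set 0) → L1-HIT  vc=[10]
9: 0x35 (blk 6, set 0) → L1-HIT  vc=[10]
10: 0x57 (blk 10, set 0) → VC-HIT  vc=[6]
11: 0x57 (blk 10, set 0) → L1-HIT  vc=[6]
12: 0x67 (blk 12, set 0) → MISS  vc=[6, 10]
13: 0x32 (blk 6, set 0) → VC-HIT  vc=[12, 10]
14: 0x30 (blk 6, set 0) → L1-HIT  vc=[12, 10]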